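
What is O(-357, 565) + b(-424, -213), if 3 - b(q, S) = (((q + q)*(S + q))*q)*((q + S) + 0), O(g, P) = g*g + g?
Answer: -145894928393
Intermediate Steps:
O(g, P) = g + g² (O(g, P) = g² + g = g + g²)
b(q, S) = 3 - 2*q²*(S + q)² (b(q, S) = 3 - ((q + q)*(S + q))*q*((q + S) + 0) = 3 - ((2*q)*(S + q))*q*((S + q) + 0) = 3 - (2*q*(S + q))*q*(S + q) = 3 - 2*q²*(S + q)*(S + q) = 3 - 2*q²*(S + q)²)
O(-357, 565) + b(-424, -213) = -357*(1 - 357) + (3 - 2*(-424)²*(-213 - 424)²) = -357*(-356) + (3 - 2*179776*(-637)²) = 127092 + (3 - 2*179776*405769) = 127092 + (3 - 145895055488) = 127092 - 145895055485 = -145894928393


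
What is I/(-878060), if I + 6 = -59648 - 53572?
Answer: 56613/439030 ≈ 0.12895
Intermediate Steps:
I = -113226 (I = -6 + (-59648 - 53572) = -6 - 113220 = -113226)
I/(-878060) = -113226/(-878060) = -113226*(-1/878060) = 56613/439030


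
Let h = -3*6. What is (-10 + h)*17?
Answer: -476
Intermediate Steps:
h = -18
(-10 + h)*17 = (-10 - 18)*17 = -28*17 = -476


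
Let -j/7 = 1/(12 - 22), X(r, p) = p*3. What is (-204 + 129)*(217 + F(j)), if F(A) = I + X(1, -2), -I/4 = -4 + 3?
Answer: -16125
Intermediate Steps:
X(r, p) = 3*p
j = 7/10 (j = -7/(12 - 22) = -7/(-10) = -7*(-1/10) = 7/10 ≈ 0.70000)
I = 4 (I = -4*(-4 + 3) = -4*(-1) = 4)
F(A) = -2 (F(A) = 4 + 3*(-2) = 4 - 6 = -2)
(-204 + 129)*(217 + F(j)) = (-204 + 129)*(217 - 2) = -75*215 = -16125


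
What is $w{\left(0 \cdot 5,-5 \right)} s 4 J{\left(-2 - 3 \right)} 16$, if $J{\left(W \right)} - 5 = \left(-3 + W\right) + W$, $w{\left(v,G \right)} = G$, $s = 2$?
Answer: $5120$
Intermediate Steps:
$J{\left(W \right)} = 2 + 2 W$ ($J{\left(W \right)} = 5 + \left(\left(-3 + W\right) + W\right) = 5 + \left(-3 + 2 W\right) = 2 + 2 W$)
$w{\left(0 \cdot 5,-5 \right)} s 4 J{\left(-2 - 3 \right)} 16 = \left(-5\right) 2 \cdot 4 \left(2 + 2 \left(-2 - 3\right)\right) 16 = \left(-10\right) 4 \left(2 + 2 \left(-2 - 3\right)\right) 16 = - 40 \left(2 + 2 \left(-5\right)\right) 16 = - 40 \left(2 - 10\right) 16 = \left(-40\right) \left(-8\right) 16 = 320 \cdot 16 = 5120$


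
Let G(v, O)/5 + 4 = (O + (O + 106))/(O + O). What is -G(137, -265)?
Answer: 16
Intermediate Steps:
G(v, O) = -20 + 5*(106 + 2*O)/(2*O) (G(v, O) = -20 + 5*((O + (O + 106))/(O + O)) = -20 + 5*((O + (106 + O))/((2*O))) = -20 + 5*((106 + 2*O)*(1/(2*O))) = -20 + 5*((106 + 2*O)/(2*O)) = -20 + 5*(106 + 2*O)/(2*O))
-G(137, -265) = -(-15 + 265/(-265)) = -(-15 + 265*(-1/265)) = -(-15 - 1) = -1*(-16) = 16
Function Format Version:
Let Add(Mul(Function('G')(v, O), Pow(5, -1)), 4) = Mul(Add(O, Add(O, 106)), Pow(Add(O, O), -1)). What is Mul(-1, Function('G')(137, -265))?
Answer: 16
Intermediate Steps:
Function('G')(v, O) = Add(-20, Mul(Rational(5, 2), Pow(O, -1), Add(106, Mul(2, O)))) (Function('G')(v, O) = Add(-20, Mul(5, Mul(Add(O, Add(O, 106)), Pow(Add(O, O), -1)))) = Add(-20, Mul(5, Mul(Add(O, Add(106, O)), Pow(Mul(2, O), -1)))) = Add(-20, Mul(5, Mul(Add(106, Mul(2, O)), Mul(Rational(1, 2), Pow(O, -1))))) = Add(-20, Mul(5, Mul(Rational(1, 2), Pow(O, -1), Add(106, Mul(2, O))))) = Add(-20, Mul(Rational(5, 2), Pow(O, -1), Add(106, Mul(2, O)))))
Mul(-1, Function('G')(137, -265)) = Mul(-1, Add(-15, Mul(265, Pow(-265, -1)))) = Mul(-1, Add(-15, Mul(265, Rational(-1, 265)))) = Mul(-1, Add(-15, -1)) = Mul(-1, -16) = 16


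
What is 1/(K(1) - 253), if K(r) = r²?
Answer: -1/252 ≈ -0.0039683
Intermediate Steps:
1/(K(1) - 253) = 1/(1² - 253) = 1/(1 - 253) = 1/(-252) = -1/252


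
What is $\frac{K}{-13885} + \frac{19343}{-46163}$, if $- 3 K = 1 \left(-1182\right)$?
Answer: $- \frac{286765777}{640973255} \approx -0.44739$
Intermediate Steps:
$K = 394$ ($K = - \frac{1 \left(-1182\right)}{3} = \left(- \frac{1}{3}\right) \left(-1182\right) = 394$)
$\frac{K}{-13885} + \frac{19343}{-46163} = \frac{394}{-13885} + \frac{19343}{-46163} = 394 \left(- \frac{1}{13885}\right) + 19343 \left(- \frac{1}{46163}\right) = - \frac{394}{13885} - \frac{19343}{46163} = - \frac{286765777}{640973255}$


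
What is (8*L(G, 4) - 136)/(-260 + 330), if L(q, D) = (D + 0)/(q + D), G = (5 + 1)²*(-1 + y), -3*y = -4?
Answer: -67/35 ≈ -1.9143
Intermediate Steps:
y = 4/3 (y = -⅓*(-4) = 4/3 ≈ 1.3333)
G = 12 (G = (5 + 1)²*(-1 + 4/3) = 6²*(⅓) = 36*(⅓) = 12)
L(q, D) = D/(D + q)
(8*L(G, 4) - 136)/(-260 + 330) = (8*(4/(4 + 12)) - 136)/(-260 + 330) = (8*(4/16) - 136)/70 = (8*(4*(1/16)) - 136)*(1/70) = (8*(¼) - 136)*(1/70) = (2 - 136)*(1/70) = -134*1/70 = -67/35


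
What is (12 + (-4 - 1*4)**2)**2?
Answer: 5776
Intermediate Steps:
(12 + (-4 - 1*4)**2)**2 = (12 + (-4 - 4)**2)**2 = (12 + (-8)**2)**2 = (12 + 64)**2 = 76**2 = 5776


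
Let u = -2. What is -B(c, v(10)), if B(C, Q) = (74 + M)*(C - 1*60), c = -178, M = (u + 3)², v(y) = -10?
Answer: 17850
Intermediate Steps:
M = 1 (M = (-2 + 3)² = 1² = 1)
B(C, Q) = -4500 + 75*C (B(C, Q) = (74 + 1)*(C - 1*60) = 75*(C - 60) = 75*(-60 + C) = -4500 + 75*C)
-B(c, v(10)) = -(-4500 + 75*(-178)) = -(-4500 - 13350) = -1*(-17850) = 17850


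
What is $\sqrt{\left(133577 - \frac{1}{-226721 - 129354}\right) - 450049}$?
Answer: $\frac{i \sqrt{1605011871063957}}{71215} \approx 562.56 i$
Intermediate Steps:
$\sqrt{\left(133577 - \frac{1}{-226721 - 129354}\right) - 450049} = \sqrt{\left(133577 - \frac{1}{-356075}\right) - 450049} = \sqrt{\left(133577 - - \frac{1}{356075}\right) - 450049} = \sqrt{\left(133577 + \frac{1}{356075}\right) - 450049} = \sqrt{\frac{47563430276}{356075} - 450049} = \sqrt{- \frac{112687767399}{356075}} = \frac{i \sqrt{1605011871063957}}{71215}$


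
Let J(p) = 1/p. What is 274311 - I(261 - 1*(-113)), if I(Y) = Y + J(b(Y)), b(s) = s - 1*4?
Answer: 101356689/370 ≈ 2.7394e+5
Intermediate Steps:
b(s) = -4 + s (b(s) = s - 4 = -4 + s)
I(Y) = Y + 1/(-4 + Y)
274311 - I(261 - 1*(-113)) = 274311 - (1 + (261 - 1*(-113))*(-4 + (261 - 1*(-113))))/(-4 + (261 - 1*(-113))) = 274311 - (1 + (261 + 113)*(-4 + (261 + 113)))/(-4 + (261 + 113)) = 274311 - (1 + 374*(-4 + 374))/(-4 + 374) = 274311 - (1 + 374*370)/370 = 274311 - (1 + 138380)/370 = 274311 - 138381/370 = 101356689/370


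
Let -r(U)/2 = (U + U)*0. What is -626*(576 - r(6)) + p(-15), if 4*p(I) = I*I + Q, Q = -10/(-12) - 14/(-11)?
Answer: -95177075/264 ≈ -3.6052e+5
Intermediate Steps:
Q = 139/66 (Q = -10*(-1/12) - 14*(-1/11) = ⅚ + 14/11 = 139/66 ≈ 2.1061)
r(U) = 0 (r(U) = -2*(U + U)*0 = -2*2*U*0 = -2*0 = 0)
p(I) = 139/264 + I²/4 (p(I) = (I*I + 139/66)/4 = (I² + 139/66)/4 = (139/66 + I²)/4 = 139/264 + I²/4)
-626*(576 - r(6)) + p(-15) = -626*(576 - 1*0) + (139/264 + (¼)*(-15)²) = -626*(576 + 0) + (139/264 + (¼)*225) = -626*576 + (139/264 + 225/4) = -360576 + 14989/264 = -95177075/264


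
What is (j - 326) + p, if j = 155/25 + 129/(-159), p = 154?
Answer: -44152/265 ≈ -166.61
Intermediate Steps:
j = 1428/265 (j = 155*(1/25) + 129*(-1/159) = 31/5 - 43/53 = 1428/265 ≈ 5.3887)
(j - 326) + p = (1428/265 - 326) + 154 = -84962/265 + 154 = -44152/265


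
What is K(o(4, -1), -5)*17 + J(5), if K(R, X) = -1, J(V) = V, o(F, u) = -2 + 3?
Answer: -12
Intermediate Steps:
o(F, u) = 1
K(o(4, -1), -5)*17 + J(5) = -1*17 + 5 = -17 + 5 = -12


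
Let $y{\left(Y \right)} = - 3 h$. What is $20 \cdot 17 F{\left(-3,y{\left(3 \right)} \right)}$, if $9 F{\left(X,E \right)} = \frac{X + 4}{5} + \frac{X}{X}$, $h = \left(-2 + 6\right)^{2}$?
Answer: $\frac{136}{3} \approx 45.333$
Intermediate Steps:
$h = 16$ ($h = 4^{2} = 16$)
$y{\left(Y \right)} = -48$ ($y{\left(Y \right)} = \left(-3\right) 16 = -48$)
$F{\left(X,E \right)} = \frac{1}{5} + \frac{X}{45}$ ($F{\left(X,E \right)} = \frac{\frac{X + 4}{5} + \frac{X}{X}}{9} = \frac{\left(4 + X\right) \frac{1}{5} + 1}{9} = \frac{\left(\frac{4}{5} + \frac{X}{5}\right) + 1}{9} = \frac{\frac{9}{5} + \frac{X}{5}}{9} = \frac{1}{5} + \frac{X}{45}$)
$20 \cdot 17 F{\left(-3,y{\left(3 \right)} \right)} = 20 \cdot 17 \left(\frac{1}{5} + \frac{1}{45} \left(-3\right)\right) = 340 \left(\frac{1}{5} - \frac{1}{15}\right) = 340 \cdot \frac{2}{15} = \frac{136}{3}$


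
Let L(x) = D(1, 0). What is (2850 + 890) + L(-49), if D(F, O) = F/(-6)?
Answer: 22439/6 ≈ 3739.8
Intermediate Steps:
D(F, O) = -F/6 (D(F, O) = F*(-⅙) = -F/6)
L(x) = -⅙ (L(x) = -⅙*1 = -⅙)
(2850 + 890) + L(-49) = (2850 + 890) - ⅙ = 3740 - ⅙ = 22439/6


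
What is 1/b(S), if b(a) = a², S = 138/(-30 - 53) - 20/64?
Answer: 1763584/6880129 ≈ 0.25633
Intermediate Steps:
S = -2623/1328 (S = 138/(-83) - 20*1/64 = 138*(-1/83) - 5/16 = -138/83 - 5/16 = -2623/1328 ≈ -1.9752)
1/b(S) = 1/((-2623/1328)²) = 1/(6880129/1763584) = 1763584/6880129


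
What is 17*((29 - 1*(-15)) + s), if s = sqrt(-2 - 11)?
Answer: 748 + 17*I*sqrt(13) ≈ 748.0 + 61.294*I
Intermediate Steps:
s = I*sqrt(13) (s = sqrt(-13) = I*sqrt(13) ≈ 3.6056*I)
17*((29 - 1*(-15)) + s) = 17*((29 - 1*(-15)) + I*sqrt(13)) = 17*((29 + 15) + I*sqrt(13)) = 17*(44 + I*sqrt(13)) = 748 + 17*I*sqrt(13)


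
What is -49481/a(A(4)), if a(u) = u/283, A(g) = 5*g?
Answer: -14003123/20 ≈ -7.0016e+5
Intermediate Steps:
a(u) = u/283 (a(u) = u*(1/283) = u/283)
-49481/a(A(4)) = -49481/((5*4)/283) = -49481/((1/283)*20) = -49481/20/283 = -49481*283/20 = -14003123/20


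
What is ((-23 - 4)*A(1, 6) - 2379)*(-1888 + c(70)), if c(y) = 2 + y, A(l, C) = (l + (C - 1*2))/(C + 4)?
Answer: 4344780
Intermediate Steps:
A(l, C) = (-2 + C + l)/(4 + C) (A(l, C) = (l + (C - 2))/(4 + C) = (l + (-2 + C))/(4 + C) = (-2 + C + l)/(4 + C))
((-23 - 4)*A(1, 6) - 2379)*(-1888 + c(70)) = ((-23 - 4)*((-2 + 6 + 1)/(4 + 6)) - 2379)*(-1888 + (2 + 70)) = (-27*5/10 - 2379)*(-1888 + 72) = (-27*5/10 - 2379)*(-1816) = (-27*1/2 - 2379)*(-1816) = (-27/2 - 2379)*(-1816) = -4785/2*(-1816) = 4344780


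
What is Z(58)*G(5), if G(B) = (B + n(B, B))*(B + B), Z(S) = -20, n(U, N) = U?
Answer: -2000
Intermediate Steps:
G(B) = 4*B² (G(B) = (B + B)*(B + B) = (2*B)*(2*B) = 4*B²)
Z(58)*G(5) = -80*5² = -80*25 = -20*100 = -2000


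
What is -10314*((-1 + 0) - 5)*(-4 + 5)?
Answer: 61884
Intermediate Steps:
-10314*((-1 + 0) - 5)*(-4 + 5) = -10314*(-1 - 5) = -(-61884) = -10314*(-6) = 61884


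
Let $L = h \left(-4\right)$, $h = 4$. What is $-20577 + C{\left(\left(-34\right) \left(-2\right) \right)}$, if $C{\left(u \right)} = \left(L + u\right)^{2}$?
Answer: $-17873$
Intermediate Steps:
$L = -16$ ($L = 4 \left(-4\right) = -16$)
$C{\left(u \right)} = \left(-16 + u\right)^{2}$
$-20577 + C{\left(\left(-34\right) \left(-2\right) \right)} = -20577 + \left(-16 - -68\right)^{2} = -20577 + \left(-16 + 68\right)^{2} = -20577 + 52^{2} = -20577 + 2704 = -17873$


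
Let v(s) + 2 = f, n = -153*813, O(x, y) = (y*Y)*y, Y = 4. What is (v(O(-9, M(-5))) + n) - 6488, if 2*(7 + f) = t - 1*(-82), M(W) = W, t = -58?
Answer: -130874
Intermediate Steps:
O(x, y) = 4*y² (O(x, y) = (y*4)*y = (4*y)*y = 4*y²)
n = -124389
f = 5 (f = -7 + (-58 - 1*(-82))/2 = -7 + (-58 + 82)/2 = -7 + (½)*24 = -7 + 12 = 5)
v(s) = 3 (v(s) = -2 + 5 = 3)
(v(O(-9, M(-5))) + n) - 6488 = (3 - 124389) - 6488 = -124386 - 6488 = -130874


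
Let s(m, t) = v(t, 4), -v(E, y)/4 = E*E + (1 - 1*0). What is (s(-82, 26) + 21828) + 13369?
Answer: 32489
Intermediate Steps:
v(E, y) = -4 - 4*E² (v(E, y) = -4*(E*E + (1 - 1*0)) = -4*(E² + (1 + 0)) = -4*(E² + 1) = -4*(1 + E²) = -4 - 4*E²)
s(m, t) = -4 - 4*t²
(s(-82, 26) + 21828) + 13369 = ((-4 - 4*26²) + 21828) + 13369 = ((-4 - 4*676) + 21828) + 13369 = ((-4 - 2704) + 21828) + 13369 = (-2708 + 21828) + 13369 = 19120 + 13369 = 32489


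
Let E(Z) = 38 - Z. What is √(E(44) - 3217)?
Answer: I*√3223 ≈ 56.771*I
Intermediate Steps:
√(E(44) - 3217) = √((38 - 1*44) - 3217) = √((38 - 44) - 3217) = √(-6 - 3217) = √(-3223) = I*√3223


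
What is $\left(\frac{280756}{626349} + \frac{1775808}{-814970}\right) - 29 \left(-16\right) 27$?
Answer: $\frac{3197052423412084}{255227822265} \approx 12526.0$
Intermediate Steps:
$\left(\frac{280756}{626349} + \frac{1775808}{-814970}\right) - 29 \left(-16\right) 27 = \left(280756 \cdot \frac{1}{626349} + 1775808 \left(- \frac{1}{814970}\right)\right) - \left(-464\right) 27 = \left(\frac{280756}{626349} - \frac{887904}{407485}\right) - -12528 = - \frac{441733923836}{255227822265} + 12528 = \frac{3197052423412084}{255227822265}$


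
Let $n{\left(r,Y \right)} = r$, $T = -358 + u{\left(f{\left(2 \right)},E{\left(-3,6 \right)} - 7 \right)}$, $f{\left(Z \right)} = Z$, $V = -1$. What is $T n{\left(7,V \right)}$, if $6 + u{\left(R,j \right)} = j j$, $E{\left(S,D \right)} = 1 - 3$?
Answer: $-1981$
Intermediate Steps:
$E{\left(S,D \right)} = -2$
$u{\left(R,j \right)} = -6 + j^{2}$ ($u{\left(R,j \right)} = -6 + j j = -6 + j^{2}$)
$T = -283$ ($T = -358 - \left(6 - \left(-2 - 7\right)^{2}\right) = -358 - \left(6 - \left(-9\right)^{2}\right) = -358 + \left(-6 + 81\right) = -358 + 75 = -283$)
$T n{\left(7,V \right)} = \left(-283\right) 7 = -1981$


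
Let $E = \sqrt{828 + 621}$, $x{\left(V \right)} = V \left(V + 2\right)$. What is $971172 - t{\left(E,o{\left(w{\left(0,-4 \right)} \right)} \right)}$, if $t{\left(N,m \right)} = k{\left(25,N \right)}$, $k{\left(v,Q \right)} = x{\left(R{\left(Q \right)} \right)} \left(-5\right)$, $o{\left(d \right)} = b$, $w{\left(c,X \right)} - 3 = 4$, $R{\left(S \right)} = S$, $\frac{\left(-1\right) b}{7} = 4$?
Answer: $978417 + 30 \sqrt{161} \approx 9.788 \cdot 10^{5}$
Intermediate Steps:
$b = -28$ ($b = \left(-7\right) 4 = -28$)
$w{\left(c,X \right)} = 7$ ($w{\left(c,X \right)} = 3 + 4 = 7$)
$x{\left(V \right)} = V \left(2 + V\right)$
$o{\left(d \right)} = -28$
$k{\left(v,Q \right)} = - 5 Q \left(2 + Q\right)$ ($k{\left(v,Q \right)} = Q \left(2 + Q\right) \left(-5\right) = - 5 Q \left(2 + Q\right)$)
$E = 3 \sqrt{161}$ ($E = \sqrt{1449} = 3 \sqrt{161} \approx 38.066$)
$t{\left(N,m \right)} = - 5 N \left(2 + N\right)$
$971172 - t{\left(E,o{\left(w{\left(0,-4 \right)} \right)} \right)} = 971172 - - 5 \cdot 3 \sqrt{161} \left(2 + 3 \sqrt{161}\right) = 971172 - - 15 \sqrt{161} \left(2 + 3 \sqrt{161}\right) = 971172 + 15 \sqrt{161} \left(2 + 3 \sqrt{161}\right)$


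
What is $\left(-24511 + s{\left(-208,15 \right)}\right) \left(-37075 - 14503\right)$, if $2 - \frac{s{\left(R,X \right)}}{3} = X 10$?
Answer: $1287128990$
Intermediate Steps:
$s{\left(R,X \right)} = 6 - 30 X$ ($s{\left(R,X \right)} = 6 - 3 X 10 = 6 - 3 \cdot 10 X = 6 - 30 X$)
$\left(-24511 + s{\left(-208,15 \right)}\right) \left(-37075 - 14503\right) = \left(-24511 + \left(6 - 450\right)\right) \left(-37075 - 14503\right) = \left(-24511 + \left(6 - 450\right)\right) \left(-51578\right) = \left(-24511 - 444\right) \left(-51578\right) = \left(-24955\right) \left(-51578\right) = 1287128990$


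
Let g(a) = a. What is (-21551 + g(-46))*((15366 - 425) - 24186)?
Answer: 199664265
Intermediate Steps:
(-21551 + g(-46))*((15366 - 425) - 24186) = (-21551 - 46)*((15366 - 425) - 24186) = -21597*(14941 - 24186) = -21597*(-9245) = 199664265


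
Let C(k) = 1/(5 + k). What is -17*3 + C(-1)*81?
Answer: -123/4 ≈ -30.750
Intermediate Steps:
-17*3 + C(-1)*81 = -17*3 + 81/(5 - 1) = -51 + 81/4 = -123/4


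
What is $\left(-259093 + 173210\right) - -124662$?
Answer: $38779$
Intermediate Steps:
$\left(-259093 + 173210\right) - -124662 = -85883 + 124662 = 38779$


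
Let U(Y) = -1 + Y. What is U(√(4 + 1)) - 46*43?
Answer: -1979 + √5 ≈ -1976.8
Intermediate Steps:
U(√(4 + 1)) - 46*43 = (-1 + √(4 + 1)) - 46*43 = (-1 + √5) - 1978 = -1979 + √5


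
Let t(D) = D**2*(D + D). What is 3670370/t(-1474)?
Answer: -166835/291138584 ≈ -0.00057304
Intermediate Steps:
t(D) = 2*D**3 (t(D) = D**2*(2*D) = 2*D**3)
3670370/t(-1474) = 3670370/((2*(-1474)**3)) = 3670370/((2*(-3202524424))) = 3670370/(-6405048848) = 3670370*(-1/6405048848) = -166835/291138584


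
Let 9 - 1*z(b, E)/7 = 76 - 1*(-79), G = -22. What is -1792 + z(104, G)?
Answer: -2814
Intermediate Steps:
z(b, E) = -1022 (z(b, E) = 63 - 7*(76 - 1*(-79)) = 63 - 7*(76 + 79) = 63 - 7*155 = 63 - 1085 = -1022)
-1792 + z(104, G) = -1792 - 1022 = -2814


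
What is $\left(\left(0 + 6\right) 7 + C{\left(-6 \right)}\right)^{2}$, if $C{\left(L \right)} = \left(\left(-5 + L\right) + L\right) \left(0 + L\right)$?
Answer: $20736$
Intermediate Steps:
$C{\left(L \right)} = L \left(-5 + 2 L\right)$ ($C{\left(L \right)} = \left(-5 + 2 L\right) L = L \left(-5 + 2 L\right)$)
$\left(\left(0 + 6\right) 7 + C{\left(-6 \right)}\right)^{2} = \left(\left(0 + 6\right) 7 - 6 \left(-5 + 2 \left(-6\right)\right)\right)^{2} = \left(6 \cdot 7 - 6 \left(-5 - 12\right)\right)^{2} = \left(42 - -102\right)^{2} = \left(42 + 102\right)^{2} = 144^{2} = 20736$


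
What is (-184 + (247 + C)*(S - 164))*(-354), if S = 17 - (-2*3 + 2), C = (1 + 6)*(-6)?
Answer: 10442646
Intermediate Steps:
C = -42 (C = 7*(-6) = -42)
S = 21 (S = 17 - (-6 + 2) = 17 - 1*(-4) = 17 + 4 = 21)
(-184 + (247 + C)*(S - 164))*(-354) = (-184 + (247 - 42)*(21 - 164))*(-354) = (-184 + 205*(-143))*(-354) = (-184 - 29315)*(-354) = -29499*(-354) = 10442646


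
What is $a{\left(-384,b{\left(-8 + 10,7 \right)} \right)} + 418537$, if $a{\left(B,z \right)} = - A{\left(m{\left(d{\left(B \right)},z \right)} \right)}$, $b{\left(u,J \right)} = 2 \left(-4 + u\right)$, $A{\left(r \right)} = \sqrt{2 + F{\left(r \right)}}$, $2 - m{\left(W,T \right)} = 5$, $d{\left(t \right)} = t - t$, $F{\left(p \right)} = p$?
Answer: $418537 - i \approx 4.1854 \cdot 10^{5} - 1.0 i$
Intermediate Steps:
$d{\left(t \right)} = 0$
$m{\left(W,T \right)} = -3$ ($m{\left(W,T \right)} = 2 - 5 = -3$)
$A{\left(r \right)} = \sqrt{2 + r}$
$b{\left(u,J \right)} = -8 + 2 u$
$a{\left(B,z \right)} = - i$ ($a{\left(B,z \right)} = - \sqrt{2 - 3} = - \sqrt{-1} = - i$)
$a{\left(-384,b{\left(-8 + 10,7 \right)} \right)} + 418537 = - i + 418537 = 418537 - i$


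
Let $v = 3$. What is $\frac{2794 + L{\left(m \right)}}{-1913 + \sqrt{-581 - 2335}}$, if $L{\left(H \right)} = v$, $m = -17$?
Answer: $- \frac{5350661}{3662485} - \frac{151038 i}{3662485} \approx -1.4609 - 0.041239 i$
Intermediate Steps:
$L{\left(H \right)} = 3$
$\frac{2794 + L{\left(m \right)}}{-1913 + \sqrt{-581 - 2335}} = \frac{2794 + 3}{-1913 + \sqrt{-581 - 2335}} = \frac{2797}{-1913 + \sqrt{-2916}} = \frac{2797}{-1913 + 54 i} = 2797 \frac{-1913 - 54 i}{3662485} = \frac{2797 \left(-1913 - 54 i\right)}{3662485}$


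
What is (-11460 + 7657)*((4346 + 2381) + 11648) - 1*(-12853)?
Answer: -69867272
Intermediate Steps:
(-11460 + 7657)*((4346 + 2381) + 11648) - 1*(-12853) = -3803*(6727 + 11648) + 12853 = -3803*18375 + 12853 = -69880125 + 12853 = -69867272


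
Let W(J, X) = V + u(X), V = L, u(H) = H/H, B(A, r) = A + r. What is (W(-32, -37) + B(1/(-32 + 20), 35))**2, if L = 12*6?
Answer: 1677025/144 ≈ 11646.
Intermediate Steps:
L = 72
u(H) = 1
V = 72
W(J, X) = 73 (W(J, X) = 72 + 1 = 73)
(W(-32, -37) + B(1/(-32 + 20), 35))**2 = (73 + (1/(-32 + 20) + 35))**2 = (73 + (1/(-12) + 35))**2 = (73 + (-1/12 + 35))**2 = (73 + 419/12)**2 = (1295/12)**2 = 1677025/144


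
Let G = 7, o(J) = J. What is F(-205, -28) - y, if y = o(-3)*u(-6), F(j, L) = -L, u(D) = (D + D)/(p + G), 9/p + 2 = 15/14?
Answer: 1448/35 ≈ 41.371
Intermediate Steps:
p = -126/13 (p = 9/(-2 + 15/14) = 9/(-13/14) = 9*(-14/13) = -126/13 ≈ -9.6923)
u(D) = -26*D/35 (u(D) = (D + D)/(-126/13 + 7) = (2*D)/(-35/13) = (2*D)*(-13/35) = -26*D/35)
y = -468/35 (y = -(-78)*(-6)/35 = -3*156/35 = -468/35 ≈ -13.371)
F(-205, -28) - y = -1*(-28) - 1*(-468/35) = 28 + 468/35 = 1448/35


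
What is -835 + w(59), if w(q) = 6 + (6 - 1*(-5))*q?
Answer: -180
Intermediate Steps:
w(q) = 6 + 11*q (w(q) = 6 + (6 + 5)*q = 6 + 11*q)
-835 + w(59) = -835 + (6 + 11*59) = -835 + (6 + 649) = -835 + 655 = -180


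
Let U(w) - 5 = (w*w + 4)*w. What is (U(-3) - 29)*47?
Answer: -2961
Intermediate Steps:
U(w) = 5 + w*(4 + w**2) (U(w) = 5 + (w*w + 4)*w = 5 + (w**2 + 4)*w = 5 + (4 + w**2)*w = 5 + w*(4 + w**2))
(U(-3) - 29)*47 = ((5 + (-3)**3 + 4*(-3)) - 29)*47 = ((5 - 27 - 12) - 29)*47 = (-34 - 29)*47 = -63*47 = -2961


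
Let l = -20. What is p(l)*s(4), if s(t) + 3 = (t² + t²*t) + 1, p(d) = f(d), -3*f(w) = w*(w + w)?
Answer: -20800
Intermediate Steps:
f(w) = -2*w²/3 (f(w) = -w*(w + w)/3 = -w*2*w/3 = -2*w²/3)
p(d) = -2*d²/3
s(t) = -2 + t² + t³ (s(t) = -3 + ((t² + t²*t) + 1) = -3 + ((t² + t³) + 1) = -3 + (1 + t² + t³) = -2 + t² + t³)
p(l)*s(4) = (-⅔*(-20)²)*(-2 + 4² + 4³) = (-⅔*400)*(-2 + 16 + 64) = -800/3*78 = -20800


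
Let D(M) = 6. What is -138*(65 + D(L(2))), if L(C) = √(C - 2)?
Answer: -9798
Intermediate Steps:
L(C) = √(-2 + C)
-138*(65 + D(L(2))) = -138*(65 + 6) = -138*71 = -9798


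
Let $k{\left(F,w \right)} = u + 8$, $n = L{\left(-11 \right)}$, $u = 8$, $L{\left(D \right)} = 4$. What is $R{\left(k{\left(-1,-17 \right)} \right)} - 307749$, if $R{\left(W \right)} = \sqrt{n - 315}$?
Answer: $-307749 + i \sqrt{311} \approx -3.0775 \cdot 10^{5} + 17.635 i$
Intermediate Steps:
$n = 4$
$k{\left(F,w \right)} = 16$ ($k{\left(F,w \right)} = 8 + 8 = 16$)
$R{\left(W \right)} = i \sqrt{311}$ ($R{\left(W \right)} = \sqrt{4 - 315} = \sqrt{-311} = i \sqrt{311}$)
$R{\left(k{\left(-1,-17 \right)} \right)} - 307749 = i \sqrt{311} - 307749 = -307749 + i \sqrt{311}$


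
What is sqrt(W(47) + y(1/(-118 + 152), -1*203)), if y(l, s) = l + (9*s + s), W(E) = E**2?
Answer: sqrt(206958)/34 ≈ 13.380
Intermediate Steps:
y(l, s) = l + 10*s
sqrt(W(47) + y(1/(-118 + 152), -1*203)) = sqrt(47**2 + (1/(-118 + 152) + 10*(-1*203))) = sqrt(2209 + (1/34 + 10*(-203))) = sqrt(2209 + (1/34 - 2030)) = sqrt(2209 - 69019/34) = sqrt(6087/34) = sqrt(206958)/34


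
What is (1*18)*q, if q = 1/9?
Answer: 2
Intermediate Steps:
q = ⅑ ≈ 0.11111
(1*18)*q = (1*18)*(⅑) = 18*(⅑) = 2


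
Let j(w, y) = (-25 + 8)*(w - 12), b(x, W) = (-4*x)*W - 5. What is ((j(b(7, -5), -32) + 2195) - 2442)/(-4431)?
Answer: 334/633 ≈ 0.52765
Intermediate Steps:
b(x, W) = -5 - 4*W*x (b(x, W) = -4*W*x - 5 = -5 - 4*W*x)
j(w, y) = 204 - 17*w (j(w, y) = -17*(-12 + w) = 204 - 17*w)
((j(b(7, -5), -32) + 2195) - 2442)/(-4431) = (((204 - 17*(-5 - 4*(-5)*7)) + 2195) - 2442)/(-4431) = (((204 - 17*(-5 + 140)) + 2195) - 2442)*(-1/4431) = (((204 - 17*135) + 2195) - 2442)*(-1/4431) = (((204 - 2295) + 2195) - 2442)*(-1/4431) = ((-2091 + 2195) - 2442)*(-1/4431) = (104 - 2442)*(-1/4431) = -2338*(-1/4431) = 334/633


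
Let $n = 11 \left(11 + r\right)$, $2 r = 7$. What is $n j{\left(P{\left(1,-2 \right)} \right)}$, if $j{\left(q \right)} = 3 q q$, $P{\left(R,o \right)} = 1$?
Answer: $\frac{957}{2} \approx 478.5$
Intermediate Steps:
$r = \frac{7}{2}$ ($r = \frac{1}{2} \cdot 7 = \frac{7}{2} \approx 3.5$)
$n = \frac{319}{2}$ ($n = 11 \left(11 + \frac{7}{2}\right) = 11 \cdot \frac{29}{2} = \frac{319}{2} \approx 159.5$)
$j{\left(q \right)} = 3 q^{2}$
$n j{\left(P{\left(1,-2 \right)} \right)} = \frac{319 \cdot 3 \cdot 1^{2}}{2} = \frac{319 \cdot 3 \cdot 1}{2} = \frac{319}{2} \cdot 3 = \frac{957}{2}$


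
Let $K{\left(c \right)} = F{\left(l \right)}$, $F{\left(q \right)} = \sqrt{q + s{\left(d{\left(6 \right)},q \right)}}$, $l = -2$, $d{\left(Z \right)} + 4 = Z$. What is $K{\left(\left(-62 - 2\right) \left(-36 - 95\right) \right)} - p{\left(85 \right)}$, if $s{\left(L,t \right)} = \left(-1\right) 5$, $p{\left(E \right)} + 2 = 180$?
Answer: $-178 + i \sqrt{7} \approx -178.0 + 2.6458 i$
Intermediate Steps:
$d{\left(Z \right)} = -4 + Z$
$p{\left(E \right)} = 178$ ($p{\left(E \right)} = -2 + 180 = 178$)
$s{\left(L,t \right)} = -5$
$F{\left(q \right)} = \sqrt{-5 + q}$ ($F{\left(q \right)} = \sqrt{q - 5} = \sqrt{-5 + q}$)
$K{\left(c \right)} = i \sqrt{7}$ ($K{\left(c \right)} = \sqrt{-5 - 2} = \sqrt{-7} = i \sqrt{7}$)
$K{\left(\left(-62 - 2\right) \left(-36 - 95\right) \right)} - p{\left(85 \right)} = i \sqrt{7} - 178 = -178 + i \sqrt{7}$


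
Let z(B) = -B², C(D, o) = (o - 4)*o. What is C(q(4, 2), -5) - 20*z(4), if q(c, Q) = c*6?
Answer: 365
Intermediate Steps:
q(c, Q) = 6*c
C(D, o) = o*(-4 + o) (C(D, o) = (-4 + o)*o = o*(-4 + o))
C(q(4, 2), -5) - 20*z(4) = -5*(-4 - 5) - (-20)*4² = -5*(-9) - (-20)*16 = 45 - 20*(-16) = 45 + 320 = 365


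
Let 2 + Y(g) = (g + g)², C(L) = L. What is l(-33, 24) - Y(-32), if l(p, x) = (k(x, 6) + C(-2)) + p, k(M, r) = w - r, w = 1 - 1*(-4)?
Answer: -4130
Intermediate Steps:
Y(g) = -2 + 4*g² (Y(g) = -2 + (g + g)² = -2 + (2*g)² = -2 + 4*g²)
w = 5 (w = 1 + 4 = 5)
k(M, r) = 5 - r
l(p, x) = -3 + p (l(p, x) = ((5 - 1*6) - 2) + p = ((5 - 6) - 2) + p = (-1 - 2) + p = -3 + p)
l(-33, 24) - Y(-32) = (-3 - 33) - (-2 + 4*(-32)²) = -36 - (-2 + 4*1024) = -36 - (-2 + 4096) = -36 - 1*4094 = -36 - 4094 = -4130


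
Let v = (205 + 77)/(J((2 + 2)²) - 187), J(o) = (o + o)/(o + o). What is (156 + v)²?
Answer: 22934521/961 ≈ 23865.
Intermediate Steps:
J(o) = 1 (J(o) = (2*o)/((2*o)) = (2*o)*(1/(2*o)) = 1)
v = -47/31 (v = (205 + 77)/(1 - 187) = 282/(-186) = 282*(-1/186) = -47/31 ≈ -1.5161)
(156 + v)² = (156 - 47/31)² = (4789/31)² = 22934521/961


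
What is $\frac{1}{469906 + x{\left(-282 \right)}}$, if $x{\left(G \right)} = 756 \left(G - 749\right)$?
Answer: $- \frac{1}{309530} \approx -3.2307 \cdot 10^{-6}$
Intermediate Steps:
$x{\left(G \right)} = -566244 + 756 G$ ($x{\left(G \right)} = 756 \left(-749 + G\right) = -566244 + 756 G$)
$\frac{1}{469906 + x{\left(-282 \right)}} = \frac{1}{469906 + \left(-566244 + 756 \left(-282\right)\right)} = \frac{1}{469906 - 779436} = \frac{1}{-309530} = - \frac{1}{309530}$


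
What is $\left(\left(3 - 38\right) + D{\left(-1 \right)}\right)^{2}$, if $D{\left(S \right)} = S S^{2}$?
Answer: $1296$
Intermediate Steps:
$D{\left(S \right)} = S^{3}$
$\left(\left(3 - 38\right) + D{\left(-1 \right)}\right)^{2} = \left(\left(3 - 38\right) + \left(-1\right)^{3}\right)^{2} = \left(\left(3 - 38\right) - 1\right)^{2} = \left(-35 - 1\right)^{2} = \left(-36\right)^{2} = 1296$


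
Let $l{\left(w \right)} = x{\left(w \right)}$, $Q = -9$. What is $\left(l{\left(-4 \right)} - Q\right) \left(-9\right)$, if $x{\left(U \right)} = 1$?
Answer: $-90$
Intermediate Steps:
$l{\left(w \right)} = 1$
$\left(l{\left(-4 \right)} - Q\right) \left(-9\right) = \left(1 - -9\right) \left(-9\right) = \left(1 + 9\right) \left(-9\right) = 10 \left(-9\right) = -90$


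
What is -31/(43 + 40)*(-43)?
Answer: 1333/83 ≈ 16.060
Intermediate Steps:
-31/(43 + 40)*(-43) = -31/83*(-43) = 1333/83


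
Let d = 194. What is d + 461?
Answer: 655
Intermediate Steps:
d + 461 = 194 + 461 = 655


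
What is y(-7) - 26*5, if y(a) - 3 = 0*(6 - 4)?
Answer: -127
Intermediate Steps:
y(a) = 3 (y(a) = 3 + 0*(6 - 4) = 3 + 0*2 = 3 + 0 = 3)
y(-7) - 26*5 = 3 - 26*5 = 3 - 130 = -127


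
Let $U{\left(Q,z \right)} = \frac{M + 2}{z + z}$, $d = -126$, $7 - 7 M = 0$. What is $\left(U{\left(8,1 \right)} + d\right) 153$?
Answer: $- \frac{38097}{2} \approx -19049.0$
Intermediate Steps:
$M = 1$ ($M = 1 - 0 = 1 + 0 = 1$)
$U{\left(Q,z \right)} = \frac{3}{2 z}$ ($U{\left(Q,z \right)} = \frac{1 + 2}{z + z} = \frac{3}{2 z}$)
$\left(U{\left(8,1 \right)} + d\right) 153 = \left(\frac{3}{2 \cdot 1} - 126\right) 153 = \left(\frac{3}{2} \cdot 1 - 126\right) 153 = \left(\frac{3}{2} - 126\right) 153 = \left(- \frac{249}{2}\right) 153 = - \frac{38097}{2}$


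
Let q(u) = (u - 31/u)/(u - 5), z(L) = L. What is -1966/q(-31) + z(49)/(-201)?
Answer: -2371241/1005 ≈ -2359.4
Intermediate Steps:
q(u) = (u - 31/u)/(-5 + u)
-1966/q(-31) + z(49)/(-201) = -1966*(-31*(-5 - 31)/(-31 + (-31)²)) + 49/(-201) = -1966*1116/(-31 + 961) + 49*(-1/201) = -1966/((-1/31*(-1/36)*930)) - 49/201 = -1966/⅚ - 49/201 = -1966*6/5 - 49/201 = -11796/5 - 49/201 = -2371241/1005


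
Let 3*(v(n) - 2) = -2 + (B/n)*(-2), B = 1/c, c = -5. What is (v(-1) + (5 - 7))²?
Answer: 16/25 ≈ 0.64000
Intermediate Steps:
B = -⅕ (B = 1/(-5) = -⅕ ≈ -0.20000)
v(n) = 4/3 + 2/(15*n) (v(n) = 2 + (-2 - 1/(5*n)*(-2))/3 = 2 + (-2 + 2/(5*n))/3 = 2 + (-⅔ + 2/(15*n)) = 4/3 + 2/(15*n))
(v(-1) + (5 - 7))² = ((2/15)*(1 + 10*(-1))/(-1) + (5 - 7))² = ((2/15)*(-1)*(1 - 10) - 2)² = ((2/15)*(-1)*(-9) - 2)² = (6/5 - 2)² = (-⅘)² = 16/25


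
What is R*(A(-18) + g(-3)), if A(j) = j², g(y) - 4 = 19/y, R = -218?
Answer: -210370/3 ≈ -70123.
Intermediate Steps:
g(y) = 4 + 19/y
R*(A(-18) + g(-3)) = -218*((-18)² + (4 + 19/(-3))) = -218*(324 + (4 + 19*(-⅓))) = -218*(324 + (4 - 19/3)) = -218*(324 - 7/3) = -218*965/3 = -210370/3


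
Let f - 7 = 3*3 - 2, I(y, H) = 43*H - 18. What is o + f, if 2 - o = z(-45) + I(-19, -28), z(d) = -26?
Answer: 1264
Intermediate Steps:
I(y, H) = -18 + 43*H
o = 1250 (o = 2 - (-26 + (-18 + 43*(-28))) = 2 - (-26 + (-18 - 1204)) = 2 - (-26 - 1222) = 2 - 1*(-1248) = 2 + 1248 = 1250)
f = 14 (f = 7 + (3*3 - 2) = 7 + (9 - 2) = 7 + 7 = 14)
o + f = 1250 + 14 = 1264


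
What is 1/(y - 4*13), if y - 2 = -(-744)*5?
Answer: 1/3670 ≈ 0.00027248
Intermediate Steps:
y = 3722 (y = 2 - (-744)*5 = 2 - 1*(-3720) = 2 + 3720 = 3722)
1/(y - 4*13) = 1/(3722 - 4*13) = 1/(3722 - 52) = 1/3670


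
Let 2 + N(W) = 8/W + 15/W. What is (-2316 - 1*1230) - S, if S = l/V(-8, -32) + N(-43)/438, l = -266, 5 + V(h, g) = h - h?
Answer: -338936119/94170 ≈ -3599.2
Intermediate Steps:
V(h, g) = -5 (V(h, g) = -5 + (h - h) = -5 + 0 = -5)
N(W) = -2 + 23/W (N(W) = -2 + (8/W + 15/W) = -2 + 23/W)
S = 5009299/94170 (S = -266/(-5) + (-2 + 23/(-43))/438 = -266*(-1/5) + (-2 + 23*(-1/43))*(1/438) = 266/5 + (-2 - 23/43)*(1/438) = 266/5 - 109/43*1/438 = 266/5 - 109/18834 = 5009299/94170 ≈ 53.194)
(-2316 - 1*1230) - S = (-2316 - 1*1230) - 1*5009299/94170 = (-2316 - 1230) - 5009299/94170 = -3546 - 5009299/94170 = -338936119/94170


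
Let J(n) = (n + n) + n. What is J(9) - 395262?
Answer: -395235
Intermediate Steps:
J(n) = 3*n (J(n) = 2*n + n = 3*n)
J(9) - 395262 = 3*9 - 395262 = 27 - 395262 = -395235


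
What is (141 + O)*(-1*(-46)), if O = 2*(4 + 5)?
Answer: 7314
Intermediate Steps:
O = 18 (O = 2*9 = 18)
(141 + O)*(-1*(-46)) = (141 + 18)*(-1*(-46)) = 159*46 = 7314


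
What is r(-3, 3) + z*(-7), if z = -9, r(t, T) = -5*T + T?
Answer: 51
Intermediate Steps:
r(t, T) = -4*T
r(-3, 3) + z*(-7) = -4*3 - 9*(-7) = -12 + 63 = 51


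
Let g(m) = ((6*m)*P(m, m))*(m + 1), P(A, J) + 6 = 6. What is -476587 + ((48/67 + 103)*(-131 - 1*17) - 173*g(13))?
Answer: -32959781/67 ≈ -4.9194e+5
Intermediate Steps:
P(A, J) = 0 (P(A, J) = -6 + 6 = 0)
g(m) = 0 (g(m) = ((6*m)*0)*(m + 1) = 0*(1 + m) = 0)
-476587 + ((48/67 + 103)*(-131 - 1*17) - 173*g(13)) = -476587 + ((48/67 + 103)*(-131 - 1*17) - 173*0) = -476587 + ((48*(1/67) + 103)*(-131 - 17) + 0) = -476587 + ((48/67 + 103)*(-148) + 0) = -476587 + ((6949/67)*(-148) + 0) = -476587 + (-1028452/67 + 0) = -476587 - 1028452/67 = -32959781/67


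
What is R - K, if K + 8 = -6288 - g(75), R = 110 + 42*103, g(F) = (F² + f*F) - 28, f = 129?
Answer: 26004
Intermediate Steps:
g(F) = -28 + F² + 129*F (g(F) = (F² + 129*F) - 28 = -28 + F² + 129*F)
R = 4436 (R = 110 + 4326 = 4436)
K = -21568 (K = -8 + (-6288 - (-28 + 75² + 129*75)) = -8 + (-6288 - (-28 + 5625 + 9675)) = -8 + (-6288 - 1*15272) = -8 + (-6288 - 15272) = -8 - 21560 = -21568)
R - K = 4436 - 1*(-21568) = 4436 + 21568 = 26004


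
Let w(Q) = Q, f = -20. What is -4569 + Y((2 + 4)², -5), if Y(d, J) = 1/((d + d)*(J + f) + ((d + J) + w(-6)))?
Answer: -8109976/1775 ≈ -4569.0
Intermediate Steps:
Y(d, J) = 1/(-6 + J + d + 2*d*(-20 + J)) (Y(d, J) = 1/((d + d)*(J - 20) + ((d + J) - 6)) = 1/((2*d)*(-20 + J) + ((J + d) - 6)) = 1/(2*d*(-20 + J) + (-6 + J + d)) = 1/(-6 + J + d + 2*d*(-20 + J)))
-4569 + Y((2 + 4)², -5) = -4569 + 1/(-6 - 5 - 39*(2 + 4)² + 2*(-5)*(2 + 4)²) = -4569 + 1/(-6 - 5 - 39*6² + 2*(-5)*6²) = -4569 + 1/(-6 - 5 - 39*36 + 2*(-5)*36) = -4569 + 1/(-6 - 5 - 1404 - 360) = -4569 + 1/(-1775) = -4569 - 1/1775 = -8109976/1775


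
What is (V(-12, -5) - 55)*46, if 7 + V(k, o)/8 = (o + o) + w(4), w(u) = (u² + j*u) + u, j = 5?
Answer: 5934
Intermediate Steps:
w(u) = u² + 6*u (w(u) = (u² + 5*u) + u = u² + 6*u)
V(k, o) = 264 + 16*o (V(k, o) = -56 + 8*((o + o) + 4*(6 + 4)) = -56 + 8*(2*o + 4*10) = -56 + 8*(2*o + 40) = -56 + 8*(40 + 2*o) = -56 + (320 + 16*o) = 264 + 16*o)
(V(-12, -5) - 55)*46 = ((264 + 16*(-5)) - 55)*46 = ((264 - 80) - 55)*46 = (184 - 55)*46 = 129*46 = 5934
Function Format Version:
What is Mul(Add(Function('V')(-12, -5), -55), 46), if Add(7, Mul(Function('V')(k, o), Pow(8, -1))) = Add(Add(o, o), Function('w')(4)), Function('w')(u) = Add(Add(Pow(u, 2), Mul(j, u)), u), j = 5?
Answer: 5934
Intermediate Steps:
Function('w')(u) = Add(Pow(u, 2), Mul(6, u)) (Function('w')(u) = Add(Add(Pow(u, 2), Mul(5, u)), u) = Add(Pow(u, 2), Mul(6, u)))
Function('V')(k, o) = Add(264, Mul(16, o)) (Function('V')(k, o) = Add(-56, Mul(8, Add(Add(o, o), Mul(4, Add(6, 4))))) = Add(-56, Mul(8, Add(Mul(2, o), Mul(4, 10)))) = Add(-56, Mul(8, Add(Mul(2, o), 40))) = Add(-56, Mul(8, Add(40, Mul(2, o)))) = Add(-56, Add(320, Mul(16, o))) = Add(264, Mul(16, o)))
Mul(Add(Function('V')(-12, -5), -55), 46) = Mul(Add(Add(264, Mul(16, -5)), -55), 46) = Mul(Add(Add(264, -80), -55), 46) = Mul(Add(184, -55), 46) = Mul(129, 46) = 5934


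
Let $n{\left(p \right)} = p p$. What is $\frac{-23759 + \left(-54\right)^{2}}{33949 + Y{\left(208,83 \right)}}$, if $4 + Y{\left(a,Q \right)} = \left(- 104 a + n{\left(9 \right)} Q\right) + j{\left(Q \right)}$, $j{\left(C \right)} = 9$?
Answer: $- \frac{20843}{19045} \approx -1.0944$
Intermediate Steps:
$n{\left(p \right)} = p^{2}$
$Y{\left(a,Q \right)} = 5 - 104 a + 81 Q$ ($Y{\left(a,Q \right)} = -4 + \left(\left(- 104 a + 9^{2} Q\right) + 9\right) = -4 + \left(\left(- 104 a + 81 Q\right) + 9\right) = -4 + \left(9 - 104 a + 81 Q\right) = 5 - 104 a + 81 Q$)
$\frac{-23759 + \left(-54\right)^{2}}{33949 + Y{\left(208,83 \right)}} = \frac{-23759 + \left(-54\right)^{2}}{33949 + \left(5 - 21632 + 81 \cdot 83\right)} = \frac{-23759 + 2916}{33949 + \left(5 - 21632 + 6723\right)} = - \frac{20843}{33949 - 14904} = - \frac{20843}{19045}$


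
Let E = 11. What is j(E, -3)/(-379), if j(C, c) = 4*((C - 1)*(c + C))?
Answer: -320/379 ≈ -0.84433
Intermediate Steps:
j(C, c) = 4*(-1 + C)*(C + c) (j(C, c) = 4*((-1 + C)*(C + c)) = 4*(-1 + C)*(C + c))
j(E, -3)/(-379) = (-4*11 - 4*(-3) + 4*11² + 4*11*(-3))/(-379) = (-44 + 12 + 4*121 - 132)*(-1/379) = (-44 + 12 + 484 - 132)*(-1/379) = 320*(-1/379) = -320/379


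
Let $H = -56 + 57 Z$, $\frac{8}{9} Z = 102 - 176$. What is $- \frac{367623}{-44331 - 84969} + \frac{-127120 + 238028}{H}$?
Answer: $- \frac{3353427859}{165547100} \approx -20.257$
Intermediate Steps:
$Z = - \frac{333}{4}$ ($Z = \frac{9 \left(102 - 176\right)}{8} = \frac{9}{8} \left(-74\right) = - \frac{333}{4} \approx -83.25$)
$H = - \frac{19205}{4}$ ($H = -56 + 57 \left(- \frac{333}{4}\right) = -56 - \frac{18981}{4} = - \frac{19205}{4} \approx -4801.3$)
$- \frac{367623}{-44331 - 84969} + \frac{-127120 + 238028}{H} = - \frac{367623}{-44331 - 84969} + \frac{-127120 + 238028}{- \frac{19205}{4}} = - \frac{367623}{-44331 - 84969} + 110908 \left(- \frac{4}{19205}\right) = - \frac{367623}{-129300} - \frac{443632}{19205} = \left(-367623\right) \left(- \frac{1}{129300}\right) - \frac{443632}{19205} = \frac{122541}{43100} - \frac{443632}{19205} = - \frac{3353427859}{165547100}$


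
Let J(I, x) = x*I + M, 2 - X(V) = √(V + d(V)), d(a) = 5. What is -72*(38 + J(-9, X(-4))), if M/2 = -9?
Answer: -792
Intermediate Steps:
M = -18 (M = 2*(-9) = -18)
X(V) = 2 - √(5 + V) (X(V) = 2 - √(V + 5) = 2 - √(5 + V))
J(I, x) = -18 + I*x (J(I, x) = x*I - 18 = I*x - 18 = -18 + I*x)
-72*(38 + J(-9, X(-4))) = -72*(38 + (-18 - 9*(2 - √(5 - 4)))) = -72*(38 + (-18 - 9*(2 - √1))) = -72*(38 + (-18 - 9*(2 - 1*1))) = -72*(38 + (-18 - 9*(2 - 1))) = -72*(38 + (-18 - 9*1)) = -72*(38 + (-18 - 9)) = -72*(38 - 27) = -72*11 = -792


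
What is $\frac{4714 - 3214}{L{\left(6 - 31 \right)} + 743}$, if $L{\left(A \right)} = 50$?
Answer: $\frac{1500}{793} \approx 1.8916$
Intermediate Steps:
$\frac{4714 - 3214}{L{\left(6 - 31 \right)} + 743} = \frac{4714 - 3214}{50 + 743} = \frac{1500}{793}$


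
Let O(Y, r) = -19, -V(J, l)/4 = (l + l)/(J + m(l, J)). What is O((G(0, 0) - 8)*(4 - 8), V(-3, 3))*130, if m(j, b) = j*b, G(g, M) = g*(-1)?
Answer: -2470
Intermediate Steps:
G(g, M) = -g
m(j, b) = b*j
V(J, l) = -8*l/(J + J*l) (V(J, l) = -4*(l + l)/(J + J*l) = -4*2*l/(J + J*l) = -8*l/(J + J*l))
O((G(0, 0) - 8)*(4 - 8), V(-3, 3))*130 = -19*130 = -2470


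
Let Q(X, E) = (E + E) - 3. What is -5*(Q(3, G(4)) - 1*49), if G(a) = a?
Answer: 220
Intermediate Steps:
Q(X, E) = -3 + 2*E (Q(X, E) = 2*E - 3 = -3 + 2*E)
-5*(Q(3, G(4)) - 1*49) = -5*((-3 + 2*4) - 1*49) = -5*((-3 + 8) - 49) = -5*(5 - 49) = -5*(-44) = 220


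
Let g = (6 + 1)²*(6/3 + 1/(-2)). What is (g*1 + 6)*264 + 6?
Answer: 20994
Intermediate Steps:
g = 147/2 (g = 7²*(6*(⅓) + 1*(-½)) = 49*(2 - ½) = 49*(3/2) = 147/2 ≈ 73.500)
(g*1 + 6)*264 + 6 = ((147/2)*1 + 6)*264 + 6 = (147/2 + 6)*264 + 6 = (159/2)*264 + 6 = 20988 + 6 = 20994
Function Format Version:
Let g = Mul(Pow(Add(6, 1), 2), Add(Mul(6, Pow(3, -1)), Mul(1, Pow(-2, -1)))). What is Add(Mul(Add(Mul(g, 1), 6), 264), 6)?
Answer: 20994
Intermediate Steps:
g = Rational(147, 2) (g = Mul(Pow(7, 2), Add(Mul(6, Rational(1, 3)), Mul(1, Rational(-1, 2)))) = Mul(49, Add(2, Rational(-1, 2))) = Mul(49, Rational(3, 2)) = Rational(147, 2) ≈ 73.500)
Add(Mul(Add(Mul(g, 1), 6), 264), 6) = Add(Mul(Add(Mul(Rational(147, 2), 1), 6), 264), 6) = Add(Mul(Add(Rational(147, 2), 6), 264), 6) = Add(Mul(Rational(159, 2), 264), 6) = Add(20988, 6) = 20994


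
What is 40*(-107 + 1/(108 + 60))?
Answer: -89875/21 ≈ -4279.8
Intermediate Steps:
40*(-107 + 1/(108 + 60)) = 40*(-107 + 1/168) = 40*(-17975/168) = -89875/21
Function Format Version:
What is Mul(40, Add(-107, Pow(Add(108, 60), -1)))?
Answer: Rational(-89875, 21) ≈ -4279.8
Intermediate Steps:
Mul(40, Add(-107, Pow(Add(108, 60), -1))) = Mul(40, Add(-107, Pow(168, -1))) = Mul(40, Add(-107, Rational(1, 168))) = Mul(40, Rational(-17975, 168)) = Rational(-89875, 21)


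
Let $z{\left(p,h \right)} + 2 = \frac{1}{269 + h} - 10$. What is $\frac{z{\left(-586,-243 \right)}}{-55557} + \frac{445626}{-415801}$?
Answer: $- \frac{643569421621}{600617060082} \approx -1.0715$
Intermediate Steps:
$z{\left(p,h \right)} = -12 + \frac{1}{269 + h}$ ($z{\left(p,h \right)} = -2 + \left(\frac{1}{269 + h} - 10\right) = -2 - \left(10 - \frac{1}{269 + h}\right) = -12 + \frac{1}{269 + h}$)
$\frac{z{\left(-586,-243 \right)}}{-55557} + \frac{445626}{-415801} = \frac{\frac{1}{269 - 243} \left(-3227 - -2916\right)}{-55557} + \frac{445626}{-415801} = \frac{-3227 + 2916}{26} \left(- \frac{1}{55557}\right) + 445626 \left(- \frac{1}{415801}\right) = \frac{1}{26} \left(-311\right) \left(- \frac{1}{55557}\right) - \frac{445626}{415801} = \left(- \frac{311}{26}\right) \left(- \frac{1}{55557}\right) - \frac{445626}{415801} = \frac{311}{1444482} - \frac{445626}{415801} = - \frac{643569421621}{600617060082}$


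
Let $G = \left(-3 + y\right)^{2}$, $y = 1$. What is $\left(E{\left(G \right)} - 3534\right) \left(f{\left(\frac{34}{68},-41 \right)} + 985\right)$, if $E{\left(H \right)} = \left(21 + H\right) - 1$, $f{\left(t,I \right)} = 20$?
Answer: $-3527550$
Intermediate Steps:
$G = 4$ ($G = \left(-3 + 1\right)^{2} = \left(-2\right)^{2} = 4$)
$E{\left(H \right)} = 20 + H$
$\left(E{\left(G \right)} - 3534\right) \left(f{\left(\frac{34}{68},-41 \right)} + 985\right) = \left(\left(20 + 4\right) - 3534\right) \left(20 + 985\right) = \left(24 - 3534\right) 1005 = \left(-3510\right) 1005 = -3527550$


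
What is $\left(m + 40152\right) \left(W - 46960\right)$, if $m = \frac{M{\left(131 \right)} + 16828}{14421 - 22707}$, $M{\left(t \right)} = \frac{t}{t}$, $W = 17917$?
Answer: $- \frac{3220700666883}{2762} \approx -1.1661 \cdot 10^{9}$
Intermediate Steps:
$M{\left(t \right)} = 1$
$m = - \frac{16829}{8286}$ ($m = \frac{1 + 16828}{14421 - 22707} = \frac{16829}{-8286} = 16829 \left(- \frac{1}{8286}\right) = - \frac{16829}{8286} \approx -2.031$)
$\left(m + 40152\right) \left(W - 46960\right) = \left(- \frac{16829}{8286} + 40152\right) \left(17917 - 46960\right) = \frac{332682643}{8286} \left(-29043\right) = - \frac{3220700666883}{2762}$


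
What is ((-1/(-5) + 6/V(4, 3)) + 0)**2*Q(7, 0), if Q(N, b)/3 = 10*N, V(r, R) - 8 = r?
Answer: 1029/10 ≈ 102.90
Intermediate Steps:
V(r, R) = 8 + r
Q(N, b) = 30*N (Q(N, b) = 3*(10*N) = 30*N)
((-1/(-5) + 6/V(4, 3)) + 0)**2*Q(7, 0) = ((-1/(-5) + 6/(8 + 4)) + 0)**2*(30*7) = ((-1*(-1/5) + 6/12) + 0)**2*210 = ((1/5 + 6*(1/12)) + 0)**2*210 = ((1/5 + 1/2) + 0)**2*210 = (7/10 + 0)**2*210 = (7/10)**2*210 = (49/100)*210 = 1029/10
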